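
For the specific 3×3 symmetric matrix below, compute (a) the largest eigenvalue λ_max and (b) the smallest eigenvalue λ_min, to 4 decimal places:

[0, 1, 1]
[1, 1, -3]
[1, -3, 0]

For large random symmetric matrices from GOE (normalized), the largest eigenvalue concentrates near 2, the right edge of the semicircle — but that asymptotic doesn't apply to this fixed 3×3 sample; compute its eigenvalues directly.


Since M is real symmetric, all three eigenvalues are real; they are the roots of det(λI − M) = λ³ − (tr M) λ² + s λ − det M, where s is the sum of the principal 2×2 minors.
tr M = 0 + 1 + 0 = 1.
s = (0·1 − 1²) + (0·0 − 1²) + (1·0 − (-3)²) = -1 + (-1) + (-9) = -11.
det M (expand along row 1) = 0·(-9) − 1·3 + 1·(-4) = -7.
Characteristic polynomial: λ³ − λ² − 11λ + 7 = 0.
Substitute λ = y + (tr M)/3 = y + 0.333333 to remove the quadratic term: y³ + p·y + q = 0 with p = s − (tr M)²/3 = -11.333333 and q = −2(tr M)³/27 + (tr M)·s/3 − det M = 3.259259.
Three real roots ⇒ use the trigonometric (Viète) form: r = 2√(−p/3) = 3.887301, φ = arccos(3q/(p·r)) = arccos(-0.221939) = 1.794599 rad.
y_k = r·cos(φ/3 − 2πk/3) for k = 0, 1, 2 gives y = 3.212274, 0.289728, -3.502002.
λ_k = y_k + 0.333333 gives λ = 3.5456, 0.6231, -3.1687 (check: the sum is 1.0000 = tr M).

Hence λ_max = 3.5456 and λ_min = -3.1687.


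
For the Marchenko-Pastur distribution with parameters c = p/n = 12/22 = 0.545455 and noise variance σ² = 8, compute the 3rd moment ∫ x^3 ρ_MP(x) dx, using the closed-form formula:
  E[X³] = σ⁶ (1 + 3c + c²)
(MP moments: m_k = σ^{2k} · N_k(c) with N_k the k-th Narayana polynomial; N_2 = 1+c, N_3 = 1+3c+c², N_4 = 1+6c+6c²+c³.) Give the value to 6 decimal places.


E[X³] = σ⁶ (1 + 3c + c²) (third MP moment). With σ² = 8 (so σ⁶ = 512) and c = 12/22 = 0.545455: E[X³] = 512 · (1 + 3·0.545455 + (0.545455)²) = 512 · 2.933884.

So E[X^3] = 1502.148760.


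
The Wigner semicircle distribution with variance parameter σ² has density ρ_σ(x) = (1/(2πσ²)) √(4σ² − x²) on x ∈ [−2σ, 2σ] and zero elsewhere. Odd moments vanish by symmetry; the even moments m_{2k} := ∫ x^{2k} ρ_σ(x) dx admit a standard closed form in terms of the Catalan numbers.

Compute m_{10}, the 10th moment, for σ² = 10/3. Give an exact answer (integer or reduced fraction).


By the scaled semicircle moment identity, m_{2k} = σ^{2k} · C_k with k = 5.
C_5 = (1/(k+1)) · C(2k, k) = (1/6) · C(10, 5) = (1/6) · 252 = 42.
σ^{2k} = (σ²)^k = (10/3)^5 = 100000/243.

Therefore m_{10} = σ^{10} · C_5 = (100000/243) · 42 = 1400000/81.


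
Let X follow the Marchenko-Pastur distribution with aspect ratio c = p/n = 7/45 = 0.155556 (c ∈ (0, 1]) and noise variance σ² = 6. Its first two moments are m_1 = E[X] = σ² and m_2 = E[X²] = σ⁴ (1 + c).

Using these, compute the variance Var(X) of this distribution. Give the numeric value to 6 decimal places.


m_1 = E[X] = σ² = 6, so m_1² = 36.
m_2 = E[X²] = σ⁴ (1 + c) = 36 · (1 + 0.155556) = 36 · 1.155556 = 41.600000.
(Note m_2 − m_1² simplifies to c · σ⁴ = 0.155556 · 36.)

Var(X) = m_2 − m_1² = 41.600000 − 36 = 5.600000.


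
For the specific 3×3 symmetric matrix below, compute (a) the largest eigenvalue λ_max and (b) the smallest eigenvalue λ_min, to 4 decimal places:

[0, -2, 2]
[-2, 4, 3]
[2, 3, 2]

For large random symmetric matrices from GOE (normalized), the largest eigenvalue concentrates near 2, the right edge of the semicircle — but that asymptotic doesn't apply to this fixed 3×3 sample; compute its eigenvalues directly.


Since M is real symmetric, all three eigenvalues are real; they are the roots of det(λI − M) = λ³ − (tr M) λ² + s λ − det M, where s is the sum of the principal 2×2 minors.
tr M = 0 + 4 + 2 = 6.
s = (0·4 − (-2)²) + (0·2 − 2²) + (4·2 − 3²) = -4 + (-4) + (-1) = -9.
det M (expand along row 1) = 0·(-1) − (-2)·(-10) + 2·(-14) = -48.
Characteristic polynomial: λ³ − 6λ² − 9λ + 48 = 0.
Substitute λ = y + (tr M)/3 = y + 2.000000 to remove the quadratic term: y³ + p·y + q = 0 with p = s − (tr M)²/3 = -21.000000 and q = −2(tr M)³/27 + (tr M)·s/3 − det M = 14.000000.
Three real roots ⇒ use the trigonometric (Viète) form: r = 2√(−p/3) = 5.291503, φ = arccos(3q/(p·r)) = arccos(-0.377964) = 1.958393 rad.
y_k = r·cos(φ/3 − 2πk/3) for k = 0, 1, 2 gives y = 4.203504, 0.681756, -4.885260.
λ_k = y_k + 2.000000 gives λ = 6.2035, 2.6818, -2.8853 (check: the sum is 6.0000 = tr M).

Hence λ_max = 6.2035 and λ_min = -2.8853.


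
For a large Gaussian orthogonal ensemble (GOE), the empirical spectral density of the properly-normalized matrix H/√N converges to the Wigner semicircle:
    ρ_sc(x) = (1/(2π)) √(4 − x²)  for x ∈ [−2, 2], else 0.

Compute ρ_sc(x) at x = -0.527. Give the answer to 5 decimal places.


ρ_sc(x) = (1/(2π)) √(4 − x²). With x = -0.527:
  4 − x² = 4 − (-0.527)² = 4 − 0.277729 = 3.722271.
  √(4 − x²) = 1.929319.
  1/(2π) = 0.159155.
  ρ_sc(-0.527) = 0.159155 · 1.929319 = 0.307061.

Rounded to 5 decimal places: ρ_sc(-0.527) ≈ 0.30706.


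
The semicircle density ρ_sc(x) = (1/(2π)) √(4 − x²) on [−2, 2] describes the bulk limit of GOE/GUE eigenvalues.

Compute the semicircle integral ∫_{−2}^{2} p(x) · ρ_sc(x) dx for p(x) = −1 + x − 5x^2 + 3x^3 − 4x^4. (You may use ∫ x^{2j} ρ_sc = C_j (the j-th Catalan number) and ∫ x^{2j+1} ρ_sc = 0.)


Write p(x) = Σ a_i x^i, split into monomials and integrate each against ρ_sc separately.
Using ∫ x^{2j} ρ_sc = C_j = (1/(j+1)) C(2j, j) (Catalan numbers) and ∫ x^{2j+1} ρ_sc = 0 (odd monomials vanish by symmetry):
  i = 0 (even): a_0 · C_{0} = -1 · 1 = -1
  i = 1 (odd): ∫ x^1 ρ_sc = 0 (vanishes)
  i = 2 (even): a_2 · C_{1} = -5 · 1 = -5
  i = 3 (odd): ∫ x^3 ρ_sc = 0 (vanishes)
  i = 4 (even): a_4 · C_{2} = -4 · 2 = -8

Summing the contributions: ∫_{−2}^{2} p(x) ρ_sc(x) dx = (-1) + (-5) + (-8) = -14.


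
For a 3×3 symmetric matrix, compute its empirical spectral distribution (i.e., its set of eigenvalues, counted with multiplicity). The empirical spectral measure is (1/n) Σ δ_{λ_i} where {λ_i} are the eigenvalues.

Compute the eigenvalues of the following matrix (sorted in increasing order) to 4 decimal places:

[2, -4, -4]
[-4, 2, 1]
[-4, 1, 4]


Since M is real symmetric, all three eigenvalues are real; they are the roots of det(λI − M) = λ³ − (tr M) λ² + s λ − det M, where s is the sum of the principal 2×2 minors.
tr M = 2 + 2 + 4 = 8.
s = (2·2 − (-4)²) + (2·4 − (-4)²) + (2·4 − 1²) = -12 + (-8) + 7 = -13.
det M (expand along row 1) = 2·7 − (-4)·(-12) + (-4)·4 = -50.
Characteristic polynomial: λ³ − 8λ² − 13λ + 50 = 0.
Substitute λ = y + (tr M)/3 = y + 2.666667 to remove the quadratic term: y³ + p·y + q = 0 with p = s − (tr M)²/3 = -34.333333 and q = −2(tr M)³/27 + (tr M)·s/3 − det M = -22.592593.
Three real roots ⇒ use the trigonometric (Viète) form: r = 2√(−p/3) = 6.765928, φ = arccos(3q/(p·r)) = arccos(0.291772) = 1.274717 rad.
y_k = r·cos(φ/3 − 2πk/3) for k = 0, 1, 2 gives y = 6.164285, -0.666667, -5.497619.
λ_k = y_k + 2.666667 gives λ = 8.8310, 2.0000, -2.8310 (check: the sum is 8.0000 = tr M).

Eigenvalues sorted in increasing order: [-2.8310, 2.0000, 8.8310].


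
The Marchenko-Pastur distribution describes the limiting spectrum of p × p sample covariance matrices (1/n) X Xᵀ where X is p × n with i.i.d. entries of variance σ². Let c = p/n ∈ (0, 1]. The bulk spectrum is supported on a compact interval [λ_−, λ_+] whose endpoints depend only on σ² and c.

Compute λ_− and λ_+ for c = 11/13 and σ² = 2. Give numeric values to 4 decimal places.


c = 11/13 = 0.846154; √c = 0.919866.
λ_− = σ² (1 − √c)² = 2 · (1 − 0.919866)² = 2 · (0.080134)² = 0.012843.
λ_+ = σ² (1 + √c)² = 2 · (1 + 0.919866)² = 2 · (1.919866)² = 7.371773.

Rounded to 4 decimal places: λ_− ≈ 0.0128, λ_+ ≈ 7.3718.


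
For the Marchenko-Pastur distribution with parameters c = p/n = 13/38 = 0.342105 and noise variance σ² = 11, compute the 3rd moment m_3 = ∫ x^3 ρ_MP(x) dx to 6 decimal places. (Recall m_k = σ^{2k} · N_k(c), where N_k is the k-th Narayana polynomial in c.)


E[X³] = σ⁶ (1 + 3c + c²) (third MP moment). With σ² = 11 (so σ⁶ = 1331) and c = 13/38 = 0.342105: E[X³] = 1331 · (1 + 3·0.342105 + (0.342105)²) = 1331 · 2.143352.

So E[X^3] = 2852.801247.


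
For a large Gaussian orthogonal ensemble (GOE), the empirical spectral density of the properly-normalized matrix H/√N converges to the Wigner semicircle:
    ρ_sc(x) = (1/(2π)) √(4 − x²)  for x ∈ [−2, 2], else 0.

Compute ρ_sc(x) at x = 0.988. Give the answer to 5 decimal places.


ρ_sc(x) = (1/(2π)) √(4 − x²). With x = 0.988:
  4 − x² = 4 − (0.988)² = 4 − 0.976144 = 3.023856.
  √(4 − x²) = 1.738924.
  1/(2π) = 0.159155.
  ρ_sc(0.988) = 0.159155 · 1.738924 = 0.276758.

Rounded to 5 decimal places: ρ_sc(0.988) ≈ 0.27676.


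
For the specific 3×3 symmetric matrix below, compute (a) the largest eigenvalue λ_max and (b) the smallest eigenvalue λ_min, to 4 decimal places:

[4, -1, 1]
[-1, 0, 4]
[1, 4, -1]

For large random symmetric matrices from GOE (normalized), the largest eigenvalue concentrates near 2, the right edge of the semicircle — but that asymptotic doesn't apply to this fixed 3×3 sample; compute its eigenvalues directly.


Since M is real symmetric, all three eigenvalues are real; they are the roots of det(λI − M) = λ³ − (tr M) λ² + s λ − det M, where s is the sum of the principal 2×2 minors.
tr M = 4 + 0 + (-1) = 3.
s = (4·0 − (-1)²) + (4·(-1) − 1²) + (0·(-1) − 4²) = -1 + (-5) + (-16) = -22.
det M (expand along row 1) = 4·(-16) − (-1)·(-3) + 1·(-4) = -71.
Characteristic polynomial: λ³ − 3λ² − 22λ + 71 = 0.
Substitute λ = y + (tr M)/3 = y + 1.000000 to remove the quadratic term: y³ + p·y + q = 0 with p = s − (tr M)²/3 = -25.000000 and q = −2(tr M)³/27 + (tr M)·s/3 − det M = 47.000000.
Three real roots ⇒ use the trigonometric (Viète) form: r = 2√(−p/3) = 5.773503, φ = arccos(3q/(p·r)) = arccos(-0.976877) = 2.926126 rad.
y_k = r·cos(φ/3 − 2πk/3) for k = 0, 1, 2 gives y = 3.238112, 2.520506, -5.758618.
λ_k = y_k + 1.000000 gives λ = 4.2381, 3.5205, -4.7586 (check: the sum is 3.0000 = tr M).

Hence λ_max = 4.2381 and λ_min = -4.7586.


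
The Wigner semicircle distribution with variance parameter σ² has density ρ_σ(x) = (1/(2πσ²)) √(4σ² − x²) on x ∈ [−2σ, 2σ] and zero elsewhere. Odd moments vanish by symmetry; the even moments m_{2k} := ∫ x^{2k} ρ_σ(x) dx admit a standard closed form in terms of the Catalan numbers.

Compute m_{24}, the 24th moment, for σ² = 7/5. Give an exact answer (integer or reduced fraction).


By the scaled semicircle moment identity, m_{2k} = σ^{2k} · C_k with k = 12.
C_12 = (1/(k+1)) · C(2k, k) = (1/13) · C(24, 12) = (1/13) · 2704156 = 208012.
σ^{2k} = (σ²)^k = (7/5)^12 = 13841287201/244140625.

Therefore m_{24} = σ^{24} · C_12 = (13841287201/244140625) · 208012 = 2879153833254412/244140625.


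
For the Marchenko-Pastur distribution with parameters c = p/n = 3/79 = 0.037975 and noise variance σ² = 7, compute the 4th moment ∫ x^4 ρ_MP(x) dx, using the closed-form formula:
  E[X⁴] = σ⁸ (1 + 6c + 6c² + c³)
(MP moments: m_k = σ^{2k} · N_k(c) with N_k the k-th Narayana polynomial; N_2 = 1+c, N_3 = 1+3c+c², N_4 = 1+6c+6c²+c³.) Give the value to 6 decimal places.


E[X⁴] = σ⁸ (1 + 6c + 6c² + c³) (fourth MP moment). With σ² = 7 (so σ⁸ = 2401) and c = 3/79 = 0.037975: E[X⁴] = 2401 · (1 + 6·0.037975 + 6·(0.037975)² + (0.037975)³) = 2401 · 1.236555.

So E[X^4] = 2968.969331.


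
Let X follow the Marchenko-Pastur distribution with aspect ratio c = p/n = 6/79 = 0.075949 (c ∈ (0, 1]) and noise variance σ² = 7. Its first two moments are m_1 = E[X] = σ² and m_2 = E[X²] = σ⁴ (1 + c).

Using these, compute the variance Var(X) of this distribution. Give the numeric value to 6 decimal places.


m_1 = E[X] = σ² = 7, so m_1² = 49.
m_2 = E[X²] = σ⁴ (1 + c) = 49 · (1 + 0.075949) = 49 · 1.075949 = 52.721519.
(Note m_2 − m_1² simplifies to c · σ⁴ = 0.075949 · 49.)

Var(X) = m_2 − m_1² = 52.721519 − 49 = 3.721519.


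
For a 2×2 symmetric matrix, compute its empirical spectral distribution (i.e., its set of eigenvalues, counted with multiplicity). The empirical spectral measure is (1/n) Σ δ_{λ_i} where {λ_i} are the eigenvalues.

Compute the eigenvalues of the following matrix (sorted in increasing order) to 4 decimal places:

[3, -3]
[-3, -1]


Since M is real symmetric, both eigenvalues are real; they are the roots of det(λI − M) = λ² − (tr M) λ + det M.
tr M = 3 + (-1) = 2.
det M = 3·(-1) − (-3)² = -3 − 9 = -12.
Characteristic polynomial: λ² − 2λ − 12 = 0.
Discriminant Δ = (tr M)² − 4·det M = 4 − (-48) = 52; √Δ = 7.211103.
λ = (tr M ± √Δ)/2 = (2 ± 7.211103)/2, giving (tr M − √Δ)/2 = -2.6056 and (tr M + √Δ)/2 = 4.6056.

Eigenvalues sorted in increasing order: [-2.6056, 4.6056].


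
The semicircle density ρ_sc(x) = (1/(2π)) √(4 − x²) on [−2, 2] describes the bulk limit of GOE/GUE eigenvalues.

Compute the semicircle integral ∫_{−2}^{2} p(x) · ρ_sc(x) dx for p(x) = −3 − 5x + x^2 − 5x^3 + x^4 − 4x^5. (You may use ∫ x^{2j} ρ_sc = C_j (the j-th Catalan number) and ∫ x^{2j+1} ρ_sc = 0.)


Write p(x) = Σ a_i x^i, split into monomials and integrate each against ρ_sc separately.
Using ∫ x^{2j} ρ_sc = C_j = (1/(j+1)) C(2j, j) (Catalan numbers) and ∫ x^{2j+1} ρ_sc = 0 (odd monomials vanish by symmetry):
  i = 0 (even): a_0 · C_{0} = -3 · 1 = -3
  i = 1 (odd): ∫ x^1 ρ_sc = 0 (vanishes)
  i = 2 (even): a_2 · C_{1} = 1 · 1 = 1
  i = 3 (odd): ∫ x^3 ρ_sc = 0 (vanishes)
  i = 4 (even): a_4 · C_{2} = 1 · 2 = 2
  i = 5 (odd): ∫ x^5 ρ_sc = 0 (vanishes)

Summing the contributions: ∫_{−2}^{2} p(x) ρ_sc(x) dx = (-3) + 1 + 2 = 0.


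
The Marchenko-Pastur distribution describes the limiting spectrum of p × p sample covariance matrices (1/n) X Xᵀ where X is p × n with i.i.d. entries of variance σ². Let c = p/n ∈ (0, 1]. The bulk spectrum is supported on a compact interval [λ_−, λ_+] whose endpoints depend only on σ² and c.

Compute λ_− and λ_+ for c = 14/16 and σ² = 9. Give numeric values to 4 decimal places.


c = 14/16 = 0.875000; √c = 0.935414.
λ_− = σ² (1 − √c)² = 9 · (1 − 0.935414)² = 9 · (0.064586)² = 0.037542.
λ_+ = σ² (1 + √c)² = 9 · (1 + 0.935414)² = 9 · (1.935414)² = 33.712458.

Rounded to 4 decimal places: λ_− ≈ 0.0375, λ_+ ≈ 33.7125.


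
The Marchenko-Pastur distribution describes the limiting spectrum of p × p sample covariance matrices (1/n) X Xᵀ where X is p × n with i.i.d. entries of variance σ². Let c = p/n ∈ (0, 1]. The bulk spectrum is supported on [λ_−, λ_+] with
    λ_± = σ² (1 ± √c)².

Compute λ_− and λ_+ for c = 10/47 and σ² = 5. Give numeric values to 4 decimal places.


c = 10/47 = 0.212766; √c = 0.461266.
λ_− = σ² (1 − √c)² = 5 · (1 − 0.461266)² = 5 · (0.538734)² = 1.451174.
λ_+ = σ² (1 + √c)² = 5 · (1 + 0.461266)² = 5 · (1.461266)² = 10.676486.

Rounded to 4 decimal places: λ_− ≈ 1.4512, λ_+ ≈ 10.6765.


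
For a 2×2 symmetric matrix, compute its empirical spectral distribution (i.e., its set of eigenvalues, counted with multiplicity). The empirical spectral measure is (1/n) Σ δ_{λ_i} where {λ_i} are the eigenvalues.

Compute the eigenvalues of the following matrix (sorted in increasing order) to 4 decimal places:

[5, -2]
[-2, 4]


Since M is real symmetric, both eigenvalues are real; they are the roots of det(λI − M) = λ² − (tr M) λ + det M.
tr M = 5 + 4 = 9.
det M = 5·4 − (-2)² = 20 − 4 = 16.
Characteristic polynomial: λ² − 9λ + 16 = 0.
Discriminant Δ = (tr M)² − 4·det M = 81 − 64 = 17; √Δ = 4.123106.
λ = (tr M ± √Δ)/2 = (9 ± 4.123106)/2, giving (tr M − √Δ)/2 = 2.4384 and (tr M + √Δ)/2 = 6.5616.

Eigenvalues sorted in increasing order: [2.4384, 6.5616].


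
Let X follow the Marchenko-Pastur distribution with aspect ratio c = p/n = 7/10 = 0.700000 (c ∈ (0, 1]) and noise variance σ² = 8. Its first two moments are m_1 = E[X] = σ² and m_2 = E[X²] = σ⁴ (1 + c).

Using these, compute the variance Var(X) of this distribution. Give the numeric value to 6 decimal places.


m_1 = E[X] = σ² = 8, so m_1² = 64.
m_2 = E[X²] = σ⁴ (1 + c) = 64 · (1 + 0.700000) = 64 · 1.700000 = 108.800000.
(Note m_2 − m_1² simplifies to c · σ⁴ = 0.700000 · 64.)

Var(X) = m_2 − m_1² = 108.800000 − 64 = 44.800000.


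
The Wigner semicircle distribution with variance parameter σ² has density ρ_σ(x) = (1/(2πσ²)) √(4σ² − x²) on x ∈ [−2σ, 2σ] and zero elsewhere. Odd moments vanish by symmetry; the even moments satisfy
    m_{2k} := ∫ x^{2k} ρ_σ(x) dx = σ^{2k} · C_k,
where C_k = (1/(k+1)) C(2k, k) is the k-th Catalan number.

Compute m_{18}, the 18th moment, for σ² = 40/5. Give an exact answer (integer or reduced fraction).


By the scaled semicircle moment identity, m_{2k} = σ^{2k} · C_k with k = 9.
C_9 = (1/(k+1)) · C(2k, k) = (1/10) · C(18, 9) = (1/10) · 48620 = 4862.
σ^{2k} = (σ²)^k = (40/5)^9 = 134217728.

Therefore m_{18} = σ^{18} · C_9 = 134217728 · 4862 = 652566593536.


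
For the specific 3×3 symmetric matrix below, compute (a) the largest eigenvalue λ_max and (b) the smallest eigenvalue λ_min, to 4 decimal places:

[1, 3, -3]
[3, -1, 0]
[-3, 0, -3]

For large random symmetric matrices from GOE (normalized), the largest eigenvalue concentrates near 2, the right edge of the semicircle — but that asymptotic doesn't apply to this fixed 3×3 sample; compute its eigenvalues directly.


Since M is real symmetric, all three eigenvalues are real; they are the roots of det(λI − M) = λ³ − (tr M) λ² + s λ − det M, where s is the sum of the principal 2×2 minors.
tr M = 1 + (-1) + (-3) = -3.
s = (1·(-1) − 3²) + (1·(-3) − (-3)²) + ((-1)·(-3) − 0²) = -10 + (-12) + 3 = -19.
det M (expand along row 1) = 1·3 − 3·(-9) + (-3)·(-3) = 39.
Characteristic polynomial: λ³ + 3λ² − 19λ − 39 = 0.
Substitute λ = y + (tr M)/3 = y − 1.000000 to remove the quadratic term: y³ + p·y + q = 0 with p = s − (tr M)²/3 = -22.000000 and q = −2(tr M)³/27 + (tr M)·s/3 − det M = -18.000000.
Three real roots ⇒ use the trigonometric (Viète) form: r = 2√(−p/3) = 5.416026, φ = arccos(3q/(p·r)) = arccos(0.453200) = 1.100444 rad.
y_k = r·cos(φ/3 − 2πk/3) for k = 0, 1, 2 gives y = 5.055722, -0.845672, -4.210049.
λ_k = y_k − 1.000000 gives λ = 4.0557, -1.8457, -5.2100 (check: the sum is -3.0000 = tr M).

Hence λ_max = 4.0557 and λ_min = -5.2100.


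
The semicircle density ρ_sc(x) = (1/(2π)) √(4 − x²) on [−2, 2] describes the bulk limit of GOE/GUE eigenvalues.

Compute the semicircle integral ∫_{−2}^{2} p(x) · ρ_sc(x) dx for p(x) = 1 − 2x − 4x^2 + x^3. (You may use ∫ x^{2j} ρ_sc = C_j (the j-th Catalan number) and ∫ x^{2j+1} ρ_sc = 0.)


Write p(x) = Σ a_i x^i, split into monomials and integrate each against ρ_sc separately.
Using ∫ x^{2j} ρ_sc = C_j = (1/(j+1)) C(2j, j) (Catalan numbers) and ∫ x^{2j+1} ρ_sc = 0 (odd monomials vanish by symmetry):
  i = 0 (even): a_0 · C_{0} = 1 · 1 = 1
  i = 1 (odd): ∫ x^1 ρ_sc = 0 (vanishes)
  i = 2 (even): a_2 · C_{1} = -4 · 1 = -4
  i = 3 (odd): ∫ x^3 ρ_sc = 0 (vanishes)

Summing the contributions: ∫_{−2}^{2} p(x) ρ_sc(x) dx = 1 + (-4) = -3.


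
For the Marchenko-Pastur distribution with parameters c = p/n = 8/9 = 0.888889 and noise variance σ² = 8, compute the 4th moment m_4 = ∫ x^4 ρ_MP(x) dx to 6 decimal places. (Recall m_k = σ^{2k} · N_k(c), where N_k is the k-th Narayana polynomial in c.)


E[X⁴] = σ⁸ (1 + 6c + 6c² + c³) (fourth MP moment). With σ² = 8 (so σ⁸ = 4096) and c = 8/9 = 0.888889: E[X⁴] = 4096 · (1 + 6·0.888889 + 6·(0.888889)² + (0.888889)³) = 4096 · 11.776406.

So E[X^4] = 48236.159122.


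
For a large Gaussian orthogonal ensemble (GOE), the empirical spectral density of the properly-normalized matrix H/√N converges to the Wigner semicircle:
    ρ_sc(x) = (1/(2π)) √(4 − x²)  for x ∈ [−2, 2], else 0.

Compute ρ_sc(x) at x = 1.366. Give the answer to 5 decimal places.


ρ_sc(x) = (1/(2π)) √(4 − x²). With x = 1.366:
  4 − x² = 4 − (1.366)² = 4 − 1.865956 = 2.134044.
  √(4 − x²) = 1.460837.
  1/(2π) = 0.159155.
  ρ_sc(1.366) = 0.159155 · 1.460837 = 0.232499.

Rounded to 5 decimal places: ρ_sc(1.366) ≈ 0.23250.


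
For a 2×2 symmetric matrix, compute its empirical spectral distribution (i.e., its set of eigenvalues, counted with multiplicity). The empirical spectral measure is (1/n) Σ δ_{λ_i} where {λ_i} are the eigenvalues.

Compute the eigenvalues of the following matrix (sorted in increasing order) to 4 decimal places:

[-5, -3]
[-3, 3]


Since M is real symmetric, both eigenvalues are real; they are the roots of det(λI − M) = λ² − (tr M) λ + det M.
tr M = -5 + 3 = -2.
det M = (-5)·3 − (-3)² = -15 − 9 = -24.
Characteristic polynomial: λ² + 2λ − 24 = 0.
Discriminant Δ = (tr M)² − 4·det M = 4 − (-96) = 100; √Δ = 10.000000.
λ = (tr M ± √Δ)/2 = (-2 ± 10.000000)/2, giving (tr M − √Δ)/2 = -6.0000 and (tr M + √Δ)/2 = 4.0000.

Eigenvalues sorted in increasing order: [-6.0000, 4.0000].


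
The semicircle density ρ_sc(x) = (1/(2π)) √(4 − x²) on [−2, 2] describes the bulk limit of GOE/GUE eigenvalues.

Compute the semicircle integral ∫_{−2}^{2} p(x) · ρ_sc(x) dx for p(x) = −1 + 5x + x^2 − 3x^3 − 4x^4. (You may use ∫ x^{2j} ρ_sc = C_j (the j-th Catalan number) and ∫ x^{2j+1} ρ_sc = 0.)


Write p(x) = Σ a_i x^i, split into monomials and integrate each against ρ_sc separately.
Using ∫ x^{2j} ρ_sc = C_j = (1/(j+1)) C(2j, j) (Catalan numbers) and ∫ x^{2j+1} ρ_sc = 0 (odd monomials vanish by symmetry):
  i = 0 (even): a_0 · C_{0} = -1 · 1 = -1
  i = 1 (odd): ∫ x^1 ρ_sc = 0 (vanishes)
  i = 2 (even): a_2 · C_{1} = 1 · 1 = 1
  i = 3 (odd): ∫ x^3 ρ_sc = 0 (vanishes)
  i = 4 (even): a_4 · C_{2} = -4 · 2 = -8

Summing the contributions: ∫_{−2}^{2} p(x) ρ_sc(x) dx = (-1) + 1 + (-8) = -8.


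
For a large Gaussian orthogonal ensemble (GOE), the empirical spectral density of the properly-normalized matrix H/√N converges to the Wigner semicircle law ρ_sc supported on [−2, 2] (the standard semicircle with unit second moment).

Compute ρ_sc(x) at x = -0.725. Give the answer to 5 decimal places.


ρ_sc(x) = (1/(2π)) √(4 − x²). With x = -0.725:
  4 − x² = 4 − (-0.725)² = 4 − 0.525625 = 3.474375.
  √(4 − x²) = 1.863968.
  1/(2π) = 0.159155.
  ρ_sc(-0.725) = 0.159155 · 1.863968 = 0.296660.

Rounded to 5 decimal places: ρ_sc(-0.725) ≈ 0.29666.


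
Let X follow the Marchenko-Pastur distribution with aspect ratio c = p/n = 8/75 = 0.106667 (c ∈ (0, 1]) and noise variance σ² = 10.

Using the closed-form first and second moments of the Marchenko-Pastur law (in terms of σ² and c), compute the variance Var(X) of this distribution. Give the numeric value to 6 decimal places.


Recall the MP moments m_1 = E[X] = σ² and m_2 = E[X²] = σ⁴ (1 + c).
m_1 = E[X] = σ² = 10, so m_1² = 100.
m_2 = E[X²] = σ⁴ (1 + c) = 100 · (1 + 0.106667) = 100 · 1.106667 = 110.666667.
(Note m_2 − m_1² simplifies to c · σ⁴ = 0.106667 · 100.)

Var(X) = m_2 − m_1² = 110.666667 − 100 = 10.666667.


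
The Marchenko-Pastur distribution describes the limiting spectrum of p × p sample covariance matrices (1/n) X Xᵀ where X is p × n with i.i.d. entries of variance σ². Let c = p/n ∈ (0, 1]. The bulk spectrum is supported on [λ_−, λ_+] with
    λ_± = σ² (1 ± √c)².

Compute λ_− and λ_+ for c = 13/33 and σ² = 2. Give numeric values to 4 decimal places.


c = 13/33 = 0.393939; √c = 0.627646.
λ_− = σ² (1 − √c)² = 2 · (1 − 0.627646)² = 2 · (0.372354)² = 0.277295.
λ_+ = σ² (1 + √c)² = 2 · (1 + 0.627646)² = 2 · (1.627646)² = 5.298462.

Rounded to 4 decimal places: λ_− ≈ 0.2773, λ_+ ≈ 5.2985.


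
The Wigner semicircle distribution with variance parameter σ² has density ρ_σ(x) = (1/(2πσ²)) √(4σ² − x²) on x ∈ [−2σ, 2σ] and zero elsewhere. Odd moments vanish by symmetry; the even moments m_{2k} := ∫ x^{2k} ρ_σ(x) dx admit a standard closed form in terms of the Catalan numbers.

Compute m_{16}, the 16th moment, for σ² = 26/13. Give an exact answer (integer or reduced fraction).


By the scaled semicircle moment identity, m_{2k} = σ^{2k} · C_k with k = 8.
C_8 = (1/(k+1)) · C(2k, k) = (1/9) · C(16, 8) = (1/9) · 12870 = 1430.
σ^{2k} = (σ²)^k = (26/13)^8 = 256.

Therefore m_{16} = σ^{16} · C_8 = 256 · 1430 = 366080.


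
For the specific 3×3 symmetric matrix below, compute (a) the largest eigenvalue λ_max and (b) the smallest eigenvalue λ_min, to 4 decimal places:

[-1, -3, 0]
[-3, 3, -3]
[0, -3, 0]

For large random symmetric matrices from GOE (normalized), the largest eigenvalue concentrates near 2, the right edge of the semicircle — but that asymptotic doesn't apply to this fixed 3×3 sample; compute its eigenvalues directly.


Since M is real symmetric, all three eigenvalues are real; they are the roots of det(λI − M) = λ³ − (tr M) λ² + s λ − det M, where s is the sum of the principal 2×2 minors.
tr M = -1 + 3 + 0 = 2.
s = ((-1)·3 − (-3)²) + ((-1)·0 − 0²) + (3·0 − (-3)²) = -12 + 0 + (-9) = -21.
det M (expand along row 1) = (-1)·(-9) − (-3)·0 + 0·9 = 9.
Characteristic polynomial: λ³ − 2λ² − 21λ − 9 = 0.
Substitute λ = y + (tr M)/3 = y + 0.666667 to remove the quadratic term: y³ + p·y + q = 0 with p = s − (tr M)²/3 = -22.333333 and q = −2(tr M)³/27 + (tr M)·s/3 − det M = -23.592593.
Three real roots ⇒ use the trigonometric (Viète) form: r = 2√(−p/3) = 5.456902, φ = arccos(3q/(p·r)) = arccos(0.580761) = 0.951133 rad.
y_k = r·cos(φ/3 − 2πk/3) for k = 0, 1, 2 gives y = 5.184935, -1.119149, -4.065787.
λ_k = y_k + 0.666667 gives λ = 5.8516, -0.4525, -3.3991 (check: the sum is 2.0000 = tr M).

Hence λ_max = 5.8516 and λ_min = -3.3991.


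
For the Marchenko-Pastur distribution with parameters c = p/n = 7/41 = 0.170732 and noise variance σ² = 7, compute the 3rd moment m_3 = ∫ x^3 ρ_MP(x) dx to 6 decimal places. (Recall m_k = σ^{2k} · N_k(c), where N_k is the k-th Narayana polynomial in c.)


E[X³] = σ⁶ (1 + 3c + c²) (third MP moment). With σ² = 7 (so σ⁶ = 343) and c = 7/41 = 0.170732: E[X³] = 343 · (1 + 3·0.170732 + (0.170732)²) = 343 · 1.541344.

So E[X^3] = 528.681142.


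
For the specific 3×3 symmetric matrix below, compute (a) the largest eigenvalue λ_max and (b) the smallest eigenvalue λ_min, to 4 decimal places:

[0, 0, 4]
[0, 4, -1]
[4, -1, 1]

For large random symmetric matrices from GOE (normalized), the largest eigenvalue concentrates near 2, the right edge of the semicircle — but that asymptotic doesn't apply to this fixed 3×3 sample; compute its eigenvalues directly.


Since M is real symmetric, all three eigenvalues are real; they are the roots of det(λI − M) = λ³ − (tr M) λ² + s λ − det M, where s is the sum of the principal 2×2 minors.
tr M = 0 + 4 + 1 = 5.
s = (0·4 − 0²) + (0·1 − 4²) + (4·1 − (-1)²) = 0 + (-16) + 3 = -13.
det M (expand along row 1) = 0·3 − 0·4 + 4·(-16) = -64.
Characteristic polynomial: λ³ − 5λ² − 13λ + 64 = 0.
Substitute λ = y + (tr M)/3 = y + 1.666667 to remove the quadratic term: y³ + p·y + q = 0 with p = s − (tr M)²/3 = -21.333333 and q = −2(tr M)³/27 + (tr M)·s/3 − det M = 33.074074.
Three real roots ⇒ use the trigonometric (Viète) form: r = 2√(−p/3) = 5.333333, φ = arccos(3q/(p·r)) = arccos(-0.872070) = 2.630213 rad.
y_k = r·cos(φ/3 − 2πk/3) for k = 0, 1, 2 gives y = 3.411531, 1.844506, -5.256037.
λ_k = y_k + 1.666667 gives λ = 5.0782, 3.5112, -3.5894 (check: the sum is 5.0000 = tr M).

Hence λ_max = 5.0782 and λ_min = -3.5894.


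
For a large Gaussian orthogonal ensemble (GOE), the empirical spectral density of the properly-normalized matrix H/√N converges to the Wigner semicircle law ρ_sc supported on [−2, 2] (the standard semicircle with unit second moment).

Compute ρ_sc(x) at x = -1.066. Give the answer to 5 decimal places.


ρ_sc(x) = (1/(2π)) √(4 − x²). With x = -1.066:
  4 − x² = 4 − (-1.066)² = 4 − 1.136356 = 2.863644.
  √(4 − x²) = 1.692230.
  1/(2π) = 0.159155.
  ρ_sc(-1.066) = 0.159155 · 1.692230 = 0.269327.

Rounded to 5 decimal places: ρ_sc(-1.066) ≈ 0.26933.


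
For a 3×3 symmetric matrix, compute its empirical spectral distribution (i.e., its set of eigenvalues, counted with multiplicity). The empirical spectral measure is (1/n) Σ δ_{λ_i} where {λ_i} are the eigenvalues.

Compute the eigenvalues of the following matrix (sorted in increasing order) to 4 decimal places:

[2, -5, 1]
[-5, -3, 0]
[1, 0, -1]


Since M is real symmetric, all three eigenvalues are real; they are the roots of det(λI − M) = λ³ − (tr M) λ² + s λ − det M, where s is the sum of the principal 2×2 minors.
tr M = 2 + (-3) + (-1) = -2.
s = (2·(-3) − (-5)²) + (2·(-1) − 1²) + ((-3)·(-1) − 0²) = -31 + (-3) + 3 = -31.
det M (expand along row 1) = 2·3 − (-5)·5 + 1·3 = 34.
Characteristic polynomial: λ³ + 2λ² − 31λ − 34 = 0.
Substitute λ = y + (tr M)/3 = y − 0.666667 to remove the quadratic term: y³ + p·y + q = 0 with p = s − (tr M)²/3 = -32.333333 and q = −2(tr M)³/27 + (tr M)·s/3 − det M = -12.740741.
Three real roots ⇒ use the trigonometric (Viète) form: r = 2√(−p/3) = 6.565905, φ = arccos(3q/(p·r)) = arccos(0.180041) = 1.389768 rad.
y_k = r·cos(φ/3 − 2πk/3) for k = 0, 1, 2 gives y = 5.873873, -0.395964, -5.477910.
λ_k = y_k − 0.666667 gives λ = 5.2072, -1.0626, -6.1446 (check: the sum is -2.0000 = tr M).

Eigenvalues sorted in increasing order: [-6.1446, -1.0626, 5.2072].


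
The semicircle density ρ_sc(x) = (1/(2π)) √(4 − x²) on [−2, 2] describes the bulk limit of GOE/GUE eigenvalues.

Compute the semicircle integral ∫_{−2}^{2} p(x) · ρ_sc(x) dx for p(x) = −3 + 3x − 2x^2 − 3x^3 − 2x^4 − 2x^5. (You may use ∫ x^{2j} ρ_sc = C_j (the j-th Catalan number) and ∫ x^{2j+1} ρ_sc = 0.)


Write p(x) = Σ a_i x^i, split into monomials and integrate each against ρ_sc separately.
Using ∫ x^{2j} ρ_sc = C_j = (1/(j+1)) C(2j, j) (Catalan numbers) and ∫ x^{2j+1} ρ_sc = 0 (odd monomials vanish by symmetry):
  i = 0 (even): a_0 · C_{0} = -3 · 1 = -3
  i = 1 (odd): ∫ x^1 ρ_sc = 0 (vanishes)
  i = 2 (even): a_2 · C_{1} = -2 · 1 = -2
  i = 3 (odd): ∫ x^3 ρ_sc = 0 (vanishes)
  i = 4 (even): a_4 · C_{2} = -2 · 2 = -4
  i = 5 (odd): ∫ x^5 ρ_sc = 0 (vanishes)

Summing the contributions: ∫_{−2}^{2} p(x) ρ_sc(x) dx = (-3) + (-2) + (-4) = -9.


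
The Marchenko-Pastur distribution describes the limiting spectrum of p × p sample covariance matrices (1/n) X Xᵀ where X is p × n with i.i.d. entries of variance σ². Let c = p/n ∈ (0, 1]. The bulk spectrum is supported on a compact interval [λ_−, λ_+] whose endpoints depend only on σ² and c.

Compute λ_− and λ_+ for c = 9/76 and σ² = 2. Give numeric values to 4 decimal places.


c = 9/76 = 0.118421; √c = 0.344124.
λ_− = σ² (1 − √c)² = 2 · (1 − 0.344124)² = 2 · (0.655876)² = 0.860348.
λ_+ = σ² (1 + √c)² = 2 · (1 + 0.344124)² = 2 · (1.344124)² = 3.613337.

Rounded to 4 decimal places: λ_− ≈ 0.8603, λ_+ ≈ 3.6133.


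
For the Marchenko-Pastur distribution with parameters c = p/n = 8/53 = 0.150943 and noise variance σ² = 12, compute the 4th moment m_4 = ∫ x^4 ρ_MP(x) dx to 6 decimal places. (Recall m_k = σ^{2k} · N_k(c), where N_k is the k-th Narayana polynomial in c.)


E[X⁴] = σ⁸ (1 + 6c + 6c² + c³) (fourth MP moment). With σ² = 12 (so σ⁸ = 20736) and c = 8/53 = 0.150943: E[X⁴] = 20736 · (1 + 6·0.150943 + 6·(0.150943)² + (0.150943)³) = 20736 · 2.045803.

So E[X^4] = 42421.769165.


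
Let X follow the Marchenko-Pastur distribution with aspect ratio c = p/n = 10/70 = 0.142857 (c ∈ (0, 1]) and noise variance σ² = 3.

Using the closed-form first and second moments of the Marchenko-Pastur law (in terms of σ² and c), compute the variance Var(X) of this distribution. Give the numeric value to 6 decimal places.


Recall the MP moments m_1 = E[X] = σ² and m_2 = E[X²] = σ⁴ (1 + c).
m_1 = E[X] = σ² = 3, so m_1² = 9.
m_2 = E[X²] = σ⁴ (1 + c) = 9 · (1 + 0.142857) = 9 · 1.142857 = 10.285714.
(Note m_2 − m_1² simplifies to c · σ⁴ = 0.142857 · 9.)

Var(X) = m_2 − m_1² = 10.285714 − 9 = 1.285714.


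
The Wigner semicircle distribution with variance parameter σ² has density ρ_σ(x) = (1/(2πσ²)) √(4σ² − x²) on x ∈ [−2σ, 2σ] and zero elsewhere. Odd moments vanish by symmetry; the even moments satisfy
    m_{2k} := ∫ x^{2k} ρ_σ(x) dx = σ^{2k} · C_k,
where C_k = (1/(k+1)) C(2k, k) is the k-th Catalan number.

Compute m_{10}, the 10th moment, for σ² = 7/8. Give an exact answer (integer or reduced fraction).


By the scaled semicircle moment identity, m_{2k} = σ^{2k} · C_k with k = 5.
C_5 = (1/(k+1)) · C(2k, k) = (1/6) · C(10, 5) = (1/6) · 252 = 42.
σ^{2k} = (σ²)^k = (7/8)^5 = 16807/32768.

Therefore m_{10} = σ^{10} · C_5 = (16807/32768) · 42 = 352947/16384.


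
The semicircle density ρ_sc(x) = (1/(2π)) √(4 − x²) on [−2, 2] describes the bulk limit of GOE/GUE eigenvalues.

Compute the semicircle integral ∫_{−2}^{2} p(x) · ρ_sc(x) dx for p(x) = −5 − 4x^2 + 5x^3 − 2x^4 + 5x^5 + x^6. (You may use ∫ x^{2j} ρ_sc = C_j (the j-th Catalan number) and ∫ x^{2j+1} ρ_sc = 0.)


Write p(x) = Σ a_i x^i, split into monomials and integrate each against ρ_sc separately.
Using ∫ x^{2j} ρ_sc = C_j = (1/(j+1)) C(2j, j) (Catalan numbers) and ∫ x^{2j+1} ρ_sc = 0 (odd monomials vanish by symmetry):
  i = 0 (even): a_0 · C_{0} = -5 · 1 = -5
  i = 2 (even): a_2 · C_{1} = -4 · 1 = -4
  i = 3 (odd): ∫ x^3 ρ_sc = 0 (vanishes)
  i = 4 (even): a_4 · C_{2} = -2 · 2 = -4
  i = 5 (odd): ∫ x^5 ρ_sc = 0 (vanishes)
  i = 6 (even): a_6 · C_{3} = 1 · 5 = 5

Summing the contributions: ∫_{−2}^{2} p(x) ρ_sc(x) dx = (-5) + (-4) + (-4) + 5 = -8.


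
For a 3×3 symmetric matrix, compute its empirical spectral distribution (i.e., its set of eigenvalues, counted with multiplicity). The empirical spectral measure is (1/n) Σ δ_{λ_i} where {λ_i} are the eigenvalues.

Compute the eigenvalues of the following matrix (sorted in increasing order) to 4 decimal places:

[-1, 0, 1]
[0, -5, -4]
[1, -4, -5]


Since M is real symmetric, all three eigenvalues are real; they are the roots of det(λI − M) = λ³ − (tr M) λ² + s λ − det M, where s is the sum of the principal 2×2 minors.
tr M = -1 + (-5) + (-5) = -11.
s = ((-1)·(-5) − 0²) + ((-1)·(-5) − 1²) + ((-5)·(-5) − (-4)²) = 5 + 4 + 9 = 18.
det M (expand along row 1) = (-1)·9 − 0·4 + 1·5 = -4.
Characteristic polynomial: λ³ + 11λ² + 18λ + 4 = 0.
Substitute λ = y + (tr M)/3 = y − 3.666667 to remove the quadratic term: y³ + p·y + q = 0 with p = s − (tr M)²/3 = -22.333333 and q = −2(tr M)³/27 + (tr M)·s/3 − det M = 36.592593.
Three real roots ⇒ use the trigonometric (Viète) form: r = 2√(−p/3) = 5.456902, φ = arccos(3q/(p·r)) = arccos(-0.900772) = 2.692340 rad.
y_k = r·cos(φ/3 − 2πk/3) for k = 0, 1, 2 gives y = 3.402968, 1.992861, -5.395830.
λ_k = y_k − 3.666667 gives λ = -0.2637, -1.6738, -9.0625 (check: the sum is -11.0000 = tr M).

Eigenvalues sorted in increasing order: [-9.0625, -1.6738, -0.2637].


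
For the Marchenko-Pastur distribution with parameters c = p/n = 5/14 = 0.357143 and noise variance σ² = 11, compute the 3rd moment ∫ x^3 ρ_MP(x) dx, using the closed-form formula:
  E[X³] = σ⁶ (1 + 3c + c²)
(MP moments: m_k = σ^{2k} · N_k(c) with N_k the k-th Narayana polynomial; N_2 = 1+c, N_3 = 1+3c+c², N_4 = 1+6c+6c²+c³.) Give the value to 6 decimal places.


E[X³] = σ⁶ (1 + 3c + c²) (third MP moment). With σ² = 11 (so σ⁶ = 1331) and c = 5/14 = 0.357143: E[X³] = 1331 · (1 + 3·0.357143 + (0.357143)²) = 1331 · 2.198980.

So E[X^3] = 2926.841837.


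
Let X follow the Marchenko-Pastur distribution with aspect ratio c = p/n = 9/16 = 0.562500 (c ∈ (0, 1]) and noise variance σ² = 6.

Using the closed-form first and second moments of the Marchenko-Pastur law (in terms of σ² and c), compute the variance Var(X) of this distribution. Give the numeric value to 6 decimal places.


Recall the MP moments m_1 = E[X] = σ² and m_2 = E[X²] = σ⁴ (1 + c).
m_1 = E[X] = σ² = 6, so m_1² = 36.
m_2 = E[X²] = σ⁴ (1 + c) = 36 · (1 + 0.562500) = 36 · 1.562500 = 56.250000.
(Note m_2 − m_1² simplifies to c · σ⁴ = 0.562500 · 36.)

Var(X) = m_2 − m_1² = 56.250000 − 36 = 20.250000.


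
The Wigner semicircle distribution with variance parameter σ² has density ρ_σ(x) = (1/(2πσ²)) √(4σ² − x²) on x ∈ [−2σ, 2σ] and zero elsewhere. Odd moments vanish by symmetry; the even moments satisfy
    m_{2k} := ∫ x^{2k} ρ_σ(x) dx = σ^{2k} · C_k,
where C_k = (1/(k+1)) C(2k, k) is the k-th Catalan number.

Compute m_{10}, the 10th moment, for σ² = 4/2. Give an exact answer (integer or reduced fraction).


By the scaled semicircle moment identity, m_{2k} = σ^{2k} · C_k with k = 5.
C_5 = (1/(k+1)) · C(2k, k) = (1/6) · C(10, 5) = (1/6) · 252 = 42.
σ^{2k} = (σ²)^k = (4/2)^5 = 32.

Therefore m_{10} = σ^{10} · C_5 = 32 · 42 = 1344.


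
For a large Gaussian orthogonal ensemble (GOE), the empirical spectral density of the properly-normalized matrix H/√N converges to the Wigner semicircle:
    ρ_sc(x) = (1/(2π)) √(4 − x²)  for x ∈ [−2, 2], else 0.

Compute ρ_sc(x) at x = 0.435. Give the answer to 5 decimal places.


ρ_sc(x) = (1/(2π)) √(4 − x²). With x = 0.435:
  4 − x² = 4 − (0.435)² = 4 − 0.189225 = 3.810775.
  √(4 − x²) = 1.952121.
  1/(2π) = 0.159155.
  ρ_sc(0.435) = 0.159155 · 1.952121 = 0.310690.

Rounded to 5 decimal places: ρ_sc(0.435) ≈ 0.31069.


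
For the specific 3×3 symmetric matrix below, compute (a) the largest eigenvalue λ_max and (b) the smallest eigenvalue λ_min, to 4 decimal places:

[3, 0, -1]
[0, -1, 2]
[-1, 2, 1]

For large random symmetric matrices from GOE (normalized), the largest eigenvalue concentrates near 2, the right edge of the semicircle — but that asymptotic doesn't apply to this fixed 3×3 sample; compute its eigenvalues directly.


Since M is real symmetric, all three eigenvalues are real; they are the roots of det(λI − M) = λ³ − (tr M) λ² + s λ − det M, where s is the sum of the principal 2×2 minors.
tr M = 3 + (-1) + 1 = 3.
s = (3·(-1) − 0²) + (3·1 − (-1)²) + ((-1)·1 − 2²) = -3 + 2 + (-5) = -6.
det M (expand along row 1) = 3·(-5) − 0·2 + (-1)·(-1) = -14.
Characteristic polynomial: λ³ − 3λ² − 6λ + 14 = 0.
Substitute λ = y + (tr M)/3 = y + 1.000000 to remove the quadratic term: y³ + p·y + q = 0 with p = s − (tr M)²/3 = -9.000000 and q = −2(tr M)³/27 + (tr M)·s/3 − det M = 6.000000.
Three real roots ⇒ use the trigonometric (Viète) form: r = 2√(−p/3) = 3.464102, φ = arccos(3q/(p·r)) = arccos(-0.577350) = 2.186276 rad.
y_k = r·cos(φ/3 − 2πk/3) for k = 0, 1, 2 gives y = 2.584225, 0.705720, -3.289945.
λ_k = y_k + 1.000000 gives λ = 3.5842, 1.7057, -2.2899 (check: the sum is 3.0000 = tr M).

Hence λ_max = 3.5842 and λ_min = -2.2899.


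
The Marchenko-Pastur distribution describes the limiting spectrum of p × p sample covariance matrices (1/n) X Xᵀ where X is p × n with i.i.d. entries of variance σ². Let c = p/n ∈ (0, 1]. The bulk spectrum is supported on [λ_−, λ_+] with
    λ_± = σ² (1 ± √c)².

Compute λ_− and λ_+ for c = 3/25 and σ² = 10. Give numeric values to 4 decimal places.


c = 3/25 = 0.120000; √c = 0.346410.
λ_− = σ² (1 − √c)² = 10 · (1 − 0.346410)² = 10 · (0.653590)² = 4.271797.
λ_+ = σ² (1 + √c)² = 10 · (1 + 0.346410)² = 10 · (1.346410)² = 18.128203.

Rounded to 4 decimal places: λ_− ≈ 4.2718, λ_+ ≈ 18.1282.
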